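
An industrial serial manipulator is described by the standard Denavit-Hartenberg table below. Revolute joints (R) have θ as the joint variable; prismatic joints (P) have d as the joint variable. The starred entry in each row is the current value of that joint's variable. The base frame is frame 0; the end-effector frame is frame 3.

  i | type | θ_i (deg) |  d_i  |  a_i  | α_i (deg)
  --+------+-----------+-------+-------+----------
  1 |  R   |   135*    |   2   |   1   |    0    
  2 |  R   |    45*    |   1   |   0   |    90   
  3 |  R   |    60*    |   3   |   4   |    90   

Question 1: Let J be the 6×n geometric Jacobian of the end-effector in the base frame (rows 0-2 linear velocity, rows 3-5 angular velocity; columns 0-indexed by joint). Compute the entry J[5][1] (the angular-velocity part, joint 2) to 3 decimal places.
1.000

axis z_1 = (0.0000,0.0000,1.0000); lever o_n−o_1 = (-2.0000,3.0000,4.4641)
cross product → J_v[:, 1] = (-3.0000,-2.0000,0.0000)
J_ω[:, 1] = z_1
entry J[5][1] = 1.0000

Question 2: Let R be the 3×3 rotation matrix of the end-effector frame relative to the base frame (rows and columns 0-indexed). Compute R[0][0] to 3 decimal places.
End-effector x-axis (col 0 of R) = (-0.5000,0.0000,0.8660)
R[0][0] = -0.5000

-0.500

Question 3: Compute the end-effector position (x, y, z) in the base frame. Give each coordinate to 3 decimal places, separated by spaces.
after link 1: o_1 = (-0.7071, 0.7071, 2.0000)
after link 2: o_2 = (-0.7071, 0.7071, 3.0000)
after link 3: o_3 = (-2.7071, 3.7071, 6.4641)

-2.707 3.707 6.464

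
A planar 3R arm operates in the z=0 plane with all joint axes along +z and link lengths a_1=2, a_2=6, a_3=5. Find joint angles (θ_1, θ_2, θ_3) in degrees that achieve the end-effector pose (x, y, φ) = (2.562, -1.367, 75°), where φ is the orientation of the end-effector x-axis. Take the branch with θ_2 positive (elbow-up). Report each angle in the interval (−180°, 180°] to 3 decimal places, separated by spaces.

-149.989 89.986 135.003

wrist centre = target − a_3·(cos φ, sin φ) = (1.2679, -6.1966)
cos θ_2 = (40.0058−2²−6²)/(2·2·6) = 0.0002; θ_2 = 89.9862° (elbow-up)
β = atan2(-6.1966,1.2679) = -78.4362°; ψ = atan2(6.0000,2.0014) = 71.5526°
θ_1 = β − ψ = -149.9888°
θ_3 = φ − θ_1 − θ_2 = 135.0026° (wrapped to (-180°,180°])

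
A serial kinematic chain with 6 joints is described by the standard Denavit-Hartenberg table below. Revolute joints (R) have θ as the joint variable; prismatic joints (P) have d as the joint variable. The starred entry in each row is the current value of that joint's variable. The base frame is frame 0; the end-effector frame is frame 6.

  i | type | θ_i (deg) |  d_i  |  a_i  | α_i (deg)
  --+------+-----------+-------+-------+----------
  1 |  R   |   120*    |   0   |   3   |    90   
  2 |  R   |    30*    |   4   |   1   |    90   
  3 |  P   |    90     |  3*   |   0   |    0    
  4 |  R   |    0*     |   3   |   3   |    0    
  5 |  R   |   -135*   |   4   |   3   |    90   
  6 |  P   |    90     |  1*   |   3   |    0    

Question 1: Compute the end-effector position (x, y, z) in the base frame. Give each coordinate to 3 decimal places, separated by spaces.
after link 1: o_1 = (-1.5000, 2.5981, 0.0000)
after link 2: o_2 = (1.5311, 5.3481, 0.5000)
after link 3: o_3 = (0.7811, 6.6471, -2.0981)
after link 4: o_4 = (2.6292, 9.4462, -4.6962)
after link 5: o_5 = (-1.1265, 11.7085, -7.0996)
after link 6: o_6 = (-2.1827, 12.1237, -10.0512)

-2.183 12.124 -10.051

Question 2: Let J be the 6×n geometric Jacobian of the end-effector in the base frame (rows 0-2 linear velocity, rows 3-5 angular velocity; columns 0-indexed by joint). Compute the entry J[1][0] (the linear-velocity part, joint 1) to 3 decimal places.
-2.183

axis z_0 = ẑ; lever o_n−o_0 = (-2.1827,12.1237,-10.0512)
cross product → J_v[:, 0] = (-12.1237,-2.1827,0.0000)
J_ω[:, 0] = z_0
entry J[1][0] = -2.1827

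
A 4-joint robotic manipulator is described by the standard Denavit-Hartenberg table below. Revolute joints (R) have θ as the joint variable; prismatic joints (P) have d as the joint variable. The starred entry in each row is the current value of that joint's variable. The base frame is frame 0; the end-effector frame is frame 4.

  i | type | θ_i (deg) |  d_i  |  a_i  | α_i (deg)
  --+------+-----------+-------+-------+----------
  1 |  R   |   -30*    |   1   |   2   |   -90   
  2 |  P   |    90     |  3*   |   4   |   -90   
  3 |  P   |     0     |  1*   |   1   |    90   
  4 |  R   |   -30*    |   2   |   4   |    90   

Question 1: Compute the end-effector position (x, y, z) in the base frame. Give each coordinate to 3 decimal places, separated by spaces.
after link 1: o_1 = (1.7321, -1.0000, 1.0000)
after link 2: o_2 = (3.2321, 1.5981, -3.0000)
after link 3: o_3 = (2.3660, 2.0981, -4.0000)
after link 4: o_4 = (5.0981, 2.8301, -7.4641)

5.098 2.830 -7.464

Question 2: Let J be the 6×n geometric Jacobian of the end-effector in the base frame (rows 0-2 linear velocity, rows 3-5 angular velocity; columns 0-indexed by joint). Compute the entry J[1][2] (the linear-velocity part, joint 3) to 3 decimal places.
prismatic axis z_2 = (-0.8660,0.5000,-0.0000)
J_v[:, 2] = z_2; J_ω[:, 2] = (0,0,0)
entry J[1][2] = 0.5000

0.500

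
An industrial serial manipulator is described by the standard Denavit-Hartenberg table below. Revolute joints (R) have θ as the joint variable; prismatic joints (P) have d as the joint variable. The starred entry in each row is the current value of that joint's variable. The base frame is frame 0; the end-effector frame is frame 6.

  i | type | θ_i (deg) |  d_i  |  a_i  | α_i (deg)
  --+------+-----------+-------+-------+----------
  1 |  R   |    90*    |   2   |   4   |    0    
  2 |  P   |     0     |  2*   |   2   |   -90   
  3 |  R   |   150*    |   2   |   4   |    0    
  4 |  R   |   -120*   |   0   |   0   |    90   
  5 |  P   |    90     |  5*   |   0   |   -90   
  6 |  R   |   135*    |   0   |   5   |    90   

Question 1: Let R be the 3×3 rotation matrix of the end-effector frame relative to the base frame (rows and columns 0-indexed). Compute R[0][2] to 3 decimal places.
-0.707

End-effector z-axis (col 2 of R) = (-0.7071,-0.3536,-0.6124)
R[0][2] = -0.7071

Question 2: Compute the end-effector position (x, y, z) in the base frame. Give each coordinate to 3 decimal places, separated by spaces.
after link 1: o_1 = (0.0000, 4.0000, 2.0000)
after link 2: o_2 = (0.0000, 6.0000, 4.0000)
after link 3: o_3 = (-2.0000, 2.5359, 2.0000)
after link 4: o_4 = (-2.0000, 2.5359, 2.0000)
after link 5: o_5 = (-2.0000, 5.0359, 6.3301)
after link 6: o_6 = (1.5355, 3.2681, 3.2683)

1.536 3.268 3.268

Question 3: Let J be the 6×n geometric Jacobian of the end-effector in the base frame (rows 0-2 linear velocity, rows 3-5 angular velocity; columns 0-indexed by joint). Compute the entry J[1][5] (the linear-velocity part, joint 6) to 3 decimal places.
axis z_5 = (-0.0000,-0.8660,0.5000); lever o_n−o_5 = (3.5355,-1.7678,-3.0619)
cross product → J_v[:, 5] = (3.5355,1.7678,3.0619)
J_ω[:, 5] = z_5
entry J[1][5] = 1.7678

1.768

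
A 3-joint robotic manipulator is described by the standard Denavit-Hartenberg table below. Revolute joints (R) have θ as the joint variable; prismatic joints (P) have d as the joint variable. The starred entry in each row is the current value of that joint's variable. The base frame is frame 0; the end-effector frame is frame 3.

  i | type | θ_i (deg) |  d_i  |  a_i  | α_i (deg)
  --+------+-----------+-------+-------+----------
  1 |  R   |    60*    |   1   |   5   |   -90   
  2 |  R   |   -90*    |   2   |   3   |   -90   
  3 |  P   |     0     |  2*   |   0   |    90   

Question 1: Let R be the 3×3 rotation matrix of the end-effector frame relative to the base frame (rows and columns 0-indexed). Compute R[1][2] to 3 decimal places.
0.500

End-effector z-axis (col 2 of R) = (-0.8660,0.5000,0.0000)
R[1][2] = 0.5000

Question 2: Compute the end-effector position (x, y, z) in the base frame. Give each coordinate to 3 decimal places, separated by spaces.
1.768 7.062 4.000

after link 1: o_1 = (2.5000, 4.3301, 1.0000)
after link 2: o_2 = (0.7679, 5.3301, 4.0000)
after link 3: o_3 = (1.7679, 7.0622, 4.0000)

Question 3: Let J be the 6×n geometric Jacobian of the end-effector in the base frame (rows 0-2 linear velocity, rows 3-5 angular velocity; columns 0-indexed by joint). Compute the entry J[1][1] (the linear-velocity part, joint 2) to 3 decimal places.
axis z_1 = (-0.8660,0.5000,0.0000); lever o_n−o_1 = (-0.7321,2.7321,3.0000)
cross product → J_v[:, 1] = (1.5000,2.5981,-2.0000)
J_ω[:, 1] = z_1
entry J[1][1] = 2.5981

2.598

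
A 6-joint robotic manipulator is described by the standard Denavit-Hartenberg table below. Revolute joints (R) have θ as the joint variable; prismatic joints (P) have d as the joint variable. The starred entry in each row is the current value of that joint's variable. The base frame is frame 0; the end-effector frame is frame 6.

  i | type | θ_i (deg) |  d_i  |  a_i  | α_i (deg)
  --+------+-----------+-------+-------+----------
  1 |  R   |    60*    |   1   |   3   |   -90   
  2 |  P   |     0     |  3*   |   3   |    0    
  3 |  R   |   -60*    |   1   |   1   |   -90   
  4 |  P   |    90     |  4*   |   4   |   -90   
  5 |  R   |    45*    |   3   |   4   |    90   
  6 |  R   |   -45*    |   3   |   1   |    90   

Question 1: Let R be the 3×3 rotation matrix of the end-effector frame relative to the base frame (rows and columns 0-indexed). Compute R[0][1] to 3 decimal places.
End-effector y-axis (col 1 of R) = (0.9186,0.1768,-0.3536)
R[0][1] = 0.9186

0.919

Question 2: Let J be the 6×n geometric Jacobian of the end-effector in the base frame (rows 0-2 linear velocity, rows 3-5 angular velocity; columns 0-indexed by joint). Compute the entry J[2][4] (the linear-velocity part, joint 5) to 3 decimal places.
2.725

axis z_4 = (-0.2500,-0.4330,-0.8660); lever o_n−o_4 = (3.6237,-4.6231,-1.3822)
cross product → J_v[:, 4] = (-3.4052,-3.4838,2.7249)
J_ω[:, 4] = z_4
entry J[2][4] = 2.7249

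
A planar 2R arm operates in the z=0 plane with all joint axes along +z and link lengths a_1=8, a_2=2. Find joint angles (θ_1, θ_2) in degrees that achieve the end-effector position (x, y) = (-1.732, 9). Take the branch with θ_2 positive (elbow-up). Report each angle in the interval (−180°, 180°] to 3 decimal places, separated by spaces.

90.000 60.000

cos θ_2 = (83.9998−8²−2²)/(2·8·2) = 0.5000; θ_2 = 60.0004° (elbow-up)
β = atan2(9.0000,-1.7320) = 100.8931°; ψ = atan2(1.7321,9.0000) = 10.8934°
θ_1 = β − ψ = 89.9996°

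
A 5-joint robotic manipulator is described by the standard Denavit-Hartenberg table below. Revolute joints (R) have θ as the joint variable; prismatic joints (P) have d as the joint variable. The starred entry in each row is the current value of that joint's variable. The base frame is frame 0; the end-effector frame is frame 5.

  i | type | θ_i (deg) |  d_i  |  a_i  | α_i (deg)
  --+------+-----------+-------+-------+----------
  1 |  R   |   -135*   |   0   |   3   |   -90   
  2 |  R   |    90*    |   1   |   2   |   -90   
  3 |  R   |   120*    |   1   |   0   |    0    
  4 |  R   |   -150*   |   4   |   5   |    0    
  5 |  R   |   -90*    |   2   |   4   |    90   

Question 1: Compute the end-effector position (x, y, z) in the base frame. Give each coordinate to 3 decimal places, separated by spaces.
7.753 -2.096 -4.330

after link 1: o_1 = (-2.1213, -2.1213, 0.0000)
after link 2: o_2 = (-1.4142, -2.8284, -2.0000)
after link 3: o_3 = (-0.7071, -2.1213, -2.0000)
after link 4: o_4 = (3.8891, -1.0607, -6.3301)
after link 5: o_5 = (7.7528, -2.0959, -4.3301)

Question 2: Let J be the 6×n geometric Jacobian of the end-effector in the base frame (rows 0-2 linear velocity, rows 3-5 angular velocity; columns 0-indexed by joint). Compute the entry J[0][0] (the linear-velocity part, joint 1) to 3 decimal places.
axis z_0 = ẑ; lever o_n−o_0 = (7.7528,-2.0959,-4.3301)
cross product → J_v[:, 0] = (2.0959,7.7528,-0.0000)
J_ω[:, 0] = z_0
entry J[0][0] = 2.0959

2.096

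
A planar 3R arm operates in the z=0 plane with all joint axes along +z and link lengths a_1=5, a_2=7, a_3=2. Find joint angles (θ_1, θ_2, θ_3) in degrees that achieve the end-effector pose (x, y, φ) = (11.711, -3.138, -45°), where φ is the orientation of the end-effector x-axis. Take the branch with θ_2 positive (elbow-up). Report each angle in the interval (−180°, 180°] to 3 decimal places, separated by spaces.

-45.003 60.004 -60.002

wrist centre = target − a_3·(cos φ, sin φ) = (10.2968, -1.7238)
cos θ_2 = (108.9953−5²−7²)/(2·5·7) = 0.4999; θ_2 = 60.0045° (elbow-up)
β = atan2(-1.7238,10.2968) = -9.5038°; ψ = atan2(6.0625,8.4995) = 35.4991°
θ_1 = β − ψ = -45.0029°
θ_3 = φ − θ_1 − θ_2 = -60.0016° (wrapped to (-180°,180°])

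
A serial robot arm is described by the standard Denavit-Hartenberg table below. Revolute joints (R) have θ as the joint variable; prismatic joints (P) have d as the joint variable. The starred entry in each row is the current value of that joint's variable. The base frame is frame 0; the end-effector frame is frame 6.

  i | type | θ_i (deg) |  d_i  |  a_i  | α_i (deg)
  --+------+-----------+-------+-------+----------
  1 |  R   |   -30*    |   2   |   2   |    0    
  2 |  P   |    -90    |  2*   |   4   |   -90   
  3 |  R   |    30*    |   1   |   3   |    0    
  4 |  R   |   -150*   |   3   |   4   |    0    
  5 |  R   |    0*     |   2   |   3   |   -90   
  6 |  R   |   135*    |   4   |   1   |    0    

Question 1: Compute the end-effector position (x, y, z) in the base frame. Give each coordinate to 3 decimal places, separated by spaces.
after link 1: o_1 = (1.7321, -1.0000, 2.0000)
after link 2: o_2 = (-0.2679, -4.4641, 4.0000)
after link 3: o_3 = (-0.7010, -7.2141, 2.5000)
after link 4: o_4 = (2.8971, -6.9821, 5.9641)
after link 5: o_5 = (5.3792, -6.6830, 8.5622)
after link 6: o_6 = (2.8580, -9.6356, 9.9498)

2.858 -9.636 9.950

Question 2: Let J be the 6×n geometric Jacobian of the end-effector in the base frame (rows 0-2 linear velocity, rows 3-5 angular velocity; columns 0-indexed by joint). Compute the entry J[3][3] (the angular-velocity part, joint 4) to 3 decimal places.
0.866

axis z_3 = (0.8660,-0.5000,0.0000); lever o_n−o_3 = (3.5589,-2.4215,7.4498)
cross product → J_v[:, 3] = (-3.7249,-6.4517,-0.3177)
J_ω[:, 3] = z_3
entry J[3][3] = 0.8660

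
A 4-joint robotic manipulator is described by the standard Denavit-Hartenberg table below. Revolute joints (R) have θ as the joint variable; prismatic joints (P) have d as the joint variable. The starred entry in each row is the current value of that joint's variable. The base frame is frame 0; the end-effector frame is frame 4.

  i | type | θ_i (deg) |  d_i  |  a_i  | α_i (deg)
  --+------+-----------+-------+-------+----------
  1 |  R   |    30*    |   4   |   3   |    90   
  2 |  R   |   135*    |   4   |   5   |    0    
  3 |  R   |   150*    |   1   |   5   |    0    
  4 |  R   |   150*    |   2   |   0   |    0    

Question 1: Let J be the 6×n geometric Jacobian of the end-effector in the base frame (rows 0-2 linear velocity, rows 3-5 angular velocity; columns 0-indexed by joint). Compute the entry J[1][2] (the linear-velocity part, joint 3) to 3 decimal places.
2.415

axis z_2 = (0.5000,-0.8660,0.0000); lever o_n−o_2 = (2.6207,-1.9510,-4.8296)
cross product → J_v[:, 2] = (4.1826,2.4148,1.2941)
J_ω[:, 2] = z_2
entry J[1][2] = 2.4148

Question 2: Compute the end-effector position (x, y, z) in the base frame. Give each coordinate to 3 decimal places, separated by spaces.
after link 1: o_1 = (2.5981, 1.5000, 4.0000)
after link 2: o_2 = (1.5362, -3.7319, 7.5355)
after link 3: o_3 = (3.1569, -3.9508, 2.7059)
after link 4: o_4 = (4.1569, -5.6829, 2.7059)

4.157 -5.683 2.706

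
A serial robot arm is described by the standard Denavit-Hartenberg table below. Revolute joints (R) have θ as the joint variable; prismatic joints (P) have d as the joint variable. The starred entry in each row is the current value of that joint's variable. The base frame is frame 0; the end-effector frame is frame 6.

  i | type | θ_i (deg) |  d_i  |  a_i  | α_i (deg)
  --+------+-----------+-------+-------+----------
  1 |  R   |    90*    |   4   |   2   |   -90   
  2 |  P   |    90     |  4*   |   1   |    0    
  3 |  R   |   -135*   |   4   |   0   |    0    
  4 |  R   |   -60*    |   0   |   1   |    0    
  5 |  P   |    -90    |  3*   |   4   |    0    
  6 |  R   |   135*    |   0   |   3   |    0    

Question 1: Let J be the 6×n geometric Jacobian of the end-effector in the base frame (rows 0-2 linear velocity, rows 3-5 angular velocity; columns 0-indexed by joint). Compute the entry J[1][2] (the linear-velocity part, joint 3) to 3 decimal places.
axis z_2 = (-1.0000,0.0000,0.0000); lever o_n−o_2 = (-7.0000,-2.6225,2.5287)
cross product → J_v[:, 2] = (0.0000,2.5287,2.6225)
J_ω[:, 2] = z_2
entry J[1][2] = 2.5287

2.529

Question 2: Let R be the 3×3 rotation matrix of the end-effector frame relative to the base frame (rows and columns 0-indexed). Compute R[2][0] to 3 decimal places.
End-effector x-axis (col 0 of R) = (0.0000,0.5000,0.8660)
R[2][0] = 0.8660

0.866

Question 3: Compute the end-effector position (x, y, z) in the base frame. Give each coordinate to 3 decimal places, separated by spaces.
-11.000 -0.623 5.529

after link 1: o_1 = (0.0000, 2.0000, 4.0000)
after link 2: o_2 = (-4.0000, 2.0000, 3.0000)
after link 3: o_3 = (-8.0000, 2.0000, 3.0000)
after link 4: o_4 = (-8.0000, 1.7412, 3.9659)
after link 5: o_5 = (-11.0000, -2.1225, 2.9306)
after link 6: o_6 = (-11.0000, -0.6225, 5.5287)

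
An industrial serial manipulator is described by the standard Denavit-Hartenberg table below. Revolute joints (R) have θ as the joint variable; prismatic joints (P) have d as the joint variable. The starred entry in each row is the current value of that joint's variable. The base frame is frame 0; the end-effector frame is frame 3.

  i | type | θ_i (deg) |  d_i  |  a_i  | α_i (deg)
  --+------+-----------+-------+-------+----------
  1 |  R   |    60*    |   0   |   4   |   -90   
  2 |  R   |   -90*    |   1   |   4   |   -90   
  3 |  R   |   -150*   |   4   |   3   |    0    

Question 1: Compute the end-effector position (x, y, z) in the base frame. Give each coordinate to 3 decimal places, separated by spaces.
after link 1: o_1 = (2.0000, 3.4641, 0.0000)
after link 2: o_2 = (1.1340, 3.9641, 4.0000)
after link 3: o_3 = (1.8349, 8.1782, 1.4019)

1.835 8.178 1.402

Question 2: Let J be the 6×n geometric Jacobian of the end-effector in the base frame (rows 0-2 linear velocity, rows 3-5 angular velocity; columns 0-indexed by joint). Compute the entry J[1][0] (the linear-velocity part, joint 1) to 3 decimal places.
axis z_0 = ẑ; lever o_n−o_0 = (1.8349,8.1782,1.4019)
cross product → J_v[:, 0] = (-8.1782,1.8349,0.0000)
J_ω[:, 0] = z_0
entry J[1][0] = 1.8349

1.835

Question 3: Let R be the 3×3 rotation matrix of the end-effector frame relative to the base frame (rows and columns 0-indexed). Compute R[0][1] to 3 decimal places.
-0.750

End-effector y-axis (col 1 of R) = (-0.7500,0.4330,0.5000)
R[0][1] = -0.7500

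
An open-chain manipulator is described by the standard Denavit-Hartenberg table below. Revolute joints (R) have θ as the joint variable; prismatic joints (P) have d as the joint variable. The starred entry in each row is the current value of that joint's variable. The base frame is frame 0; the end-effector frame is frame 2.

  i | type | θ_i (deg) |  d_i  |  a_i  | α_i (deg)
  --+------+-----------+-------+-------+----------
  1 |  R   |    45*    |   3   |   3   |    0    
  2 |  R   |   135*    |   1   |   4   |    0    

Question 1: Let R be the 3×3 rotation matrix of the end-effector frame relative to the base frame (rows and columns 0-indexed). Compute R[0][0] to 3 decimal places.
-1.000

End-effector x-axis (col 0 of R) = (-1.0000,0.0000,0.0000)
R[0][0] = -1.0000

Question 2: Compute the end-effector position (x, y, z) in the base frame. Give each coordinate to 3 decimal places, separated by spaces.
-1.879 2.121 4.000

after link 1: o_1 = (2.1213, 2.1213, 3.0000)
after link 2: o_2 = (-1.8787, 2.1213, 4.0000)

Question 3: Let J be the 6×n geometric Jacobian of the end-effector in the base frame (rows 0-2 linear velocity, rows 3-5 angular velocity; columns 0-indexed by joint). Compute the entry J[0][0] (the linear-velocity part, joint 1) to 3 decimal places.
axis z_0 = ẑ; lever o_n−o_0 = (-1.8787,2.1213,4.0000)
cross product → J_v[:, 0] = (-2.1213,-1.8787,0.0000)
J_ω[:, 0] = z_0
entry J[0][0] = -2.1213

-2.121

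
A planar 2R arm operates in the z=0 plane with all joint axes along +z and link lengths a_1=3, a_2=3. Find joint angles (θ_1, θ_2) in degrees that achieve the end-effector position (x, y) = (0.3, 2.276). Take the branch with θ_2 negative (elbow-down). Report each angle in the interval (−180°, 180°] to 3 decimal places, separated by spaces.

149.995 -135.009

cos θ_2 = (5.2702−3²−3²)/(2·3·3) = -0.7072; θ_2 = -135.0086° (elbow-down)
β = atan2(2.2760,0.3000) = 82.4911°; ψ = atan2(-2.1210,0.8784) = -67.5043°
θ_1 = β − ψ = 149.9954°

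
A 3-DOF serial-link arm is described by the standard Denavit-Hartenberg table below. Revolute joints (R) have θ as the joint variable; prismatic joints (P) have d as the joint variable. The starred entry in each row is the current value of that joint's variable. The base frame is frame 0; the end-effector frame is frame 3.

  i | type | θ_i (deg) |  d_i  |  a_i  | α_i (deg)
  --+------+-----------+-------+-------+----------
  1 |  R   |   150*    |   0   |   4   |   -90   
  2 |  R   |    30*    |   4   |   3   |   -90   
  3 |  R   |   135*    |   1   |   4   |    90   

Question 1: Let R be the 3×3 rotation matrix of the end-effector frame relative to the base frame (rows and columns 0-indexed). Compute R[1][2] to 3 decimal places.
End-effector z-axis (col 2 of R) = (-0.1768,0.9186,-0.3536)
R[1][2] = 0.9186

0.919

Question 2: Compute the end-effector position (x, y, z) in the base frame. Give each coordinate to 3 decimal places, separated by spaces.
after link 1: o_1 = (-3.4641, 2.0000, 0.0000)
after link 2: o_2 = (-7.7141, -0.1651, -1.5000)
after link 3: o_3 = (-3.7456, 0.8097, -0.9518)

-3.746 0.810 -0.952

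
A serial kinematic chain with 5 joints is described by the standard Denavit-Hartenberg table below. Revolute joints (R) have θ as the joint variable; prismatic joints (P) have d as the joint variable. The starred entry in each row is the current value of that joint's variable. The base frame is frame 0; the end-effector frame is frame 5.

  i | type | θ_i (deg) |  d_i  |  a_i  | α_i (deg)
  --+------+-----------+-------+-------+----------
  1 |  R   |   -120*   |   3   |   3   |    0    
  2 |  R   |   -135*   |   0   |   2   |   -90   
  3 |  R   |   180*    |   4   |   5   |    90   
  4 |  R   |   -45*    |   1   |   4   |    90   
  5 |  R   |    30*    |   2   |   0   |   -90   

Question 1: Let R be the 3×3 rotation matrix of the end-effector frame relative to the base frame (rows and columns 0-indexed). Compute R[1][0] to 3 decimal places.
End-effector x-axis (col 0 of R) = (0.7500,-0.4330,-0.5000)
R[1][0] = -0.4330

-0.433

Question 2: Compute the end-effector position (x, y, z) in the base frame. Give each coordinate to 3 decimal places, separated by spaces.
-0.123 -6.799 2.000

after link 1: o_1 = (-1.5000, -2.5981, 3.0000)
after link 2: o_2 = (-2.0176, -0.6662, 3.0000)
after link 3: o_3 = (-4.5872, -6.5311, 3.0000)
after link 4: o_4 = (-1.1231, -8.5311, 2.0000)
after link 5: o_5 = (-0.1231, -6.7991, 2.0000)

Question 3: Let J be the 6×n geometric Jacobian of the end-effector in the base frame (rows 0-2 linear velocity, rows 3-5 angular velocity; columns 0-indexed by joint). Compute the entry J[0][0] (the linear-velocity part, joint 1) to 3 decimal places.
6.799

axis z_0 = ẑ; lever o_n−o_0 = (-0.1231,-6.7991,2.0000)
cross product → J_v[:, 0] = (6.7991,-0.1231,0.0000)
J_ω[:, 0] = z_0
entry J[0][0] = 6.7991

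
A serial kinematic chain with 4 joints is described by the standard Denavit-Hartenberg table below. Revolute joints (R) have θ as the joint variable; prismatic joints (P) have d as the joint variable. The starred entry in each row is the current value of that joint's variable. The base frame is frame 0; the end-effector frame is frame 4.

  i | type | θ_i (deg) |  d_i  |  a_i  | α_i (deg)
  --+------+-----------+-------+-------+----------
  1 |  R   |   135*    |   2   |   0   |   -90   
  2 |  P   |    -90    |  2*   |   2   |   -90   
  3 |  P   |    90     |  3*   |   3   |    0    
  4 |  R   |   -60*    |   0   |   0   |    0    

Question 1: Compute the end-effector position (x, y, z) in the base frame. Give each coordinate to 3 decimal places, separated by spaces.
-1.414 2.828 4.000

after link 1: o_1 = (0.0000, 0.0000, 2.0000)
after link 2: o_2 = (-1.4142, -1.4142, 4.0000)
after link 3: o_3 = (-1.4142, 2.8284, 4.0000)
after link 4: o_4 = (-1.4142, 2.8284, 4.0000)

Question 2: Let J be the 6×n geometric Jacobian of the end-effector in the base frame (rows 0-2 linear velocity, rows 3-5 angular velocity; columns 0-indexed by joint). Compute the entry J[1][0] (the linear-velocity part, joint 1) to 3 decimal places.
axis z_0 = ẑ; lever o_n−o_0 = (-1.4142,2.8284,4.0000)
cross product → J_v[:, 0] = (-2.8284,-1.4142,0.0000)
J_ω[:, 0] = z_0
entry J[1][0] = -1.4142

-1.414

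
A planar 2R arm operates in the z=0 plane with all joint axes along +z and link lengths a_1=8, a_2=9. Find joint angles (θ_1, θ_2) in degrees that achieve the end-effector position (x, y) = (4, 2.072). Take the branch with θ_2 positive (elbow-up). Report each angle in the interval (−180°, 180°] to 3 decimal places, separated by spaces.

-59.997 149.999

cos θ_2 = (20.2932−8²−9²)/(2·8·9) = -0.8660; θ_2 = 149.9993° (elbow-up)
β = atan2(2.0720,4.0000) = 27.3842°; ψ = atan2(4.5001,0.2058) = 87.3812°
θ_1 = β − ψ = -59.9971°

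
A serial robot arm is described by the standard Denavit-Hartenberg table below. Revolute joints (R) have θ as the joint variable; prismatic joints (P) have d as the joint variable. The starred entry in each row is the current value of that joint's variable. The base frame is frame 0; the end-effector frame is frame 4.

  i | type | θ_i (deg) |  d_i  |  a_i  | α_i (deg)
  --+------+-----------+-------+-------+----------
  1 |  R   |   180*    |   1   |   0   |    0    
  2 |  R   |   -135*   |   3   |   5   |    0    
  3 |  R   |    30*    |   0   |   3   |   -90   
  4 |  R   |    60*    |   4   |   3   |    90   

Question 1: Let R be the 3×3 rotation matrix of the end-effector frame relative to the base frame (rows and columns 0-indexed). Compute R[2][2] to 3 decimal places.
End-effector z-axis (col 2 of R) = (0.2241,0.8365,0.5000)
R[2][2] = 0.5000

0.500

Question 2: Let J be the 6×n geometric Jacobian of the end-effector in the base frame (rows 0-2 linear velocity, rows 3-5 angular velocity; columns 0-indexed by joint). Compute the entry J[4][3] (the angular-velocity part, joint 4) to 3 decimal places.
0.259

axis z_3 = (-0.9659,0.2588,0.0000); lever o_n−o_3 = (-3.4755,2.4842,-2.5981)
cross product → J_v[:, 3] = (-0.6724,-2.5095,-1.5000)
J_ω[:, 3] = z_3
entry J[4][3] = 0.2588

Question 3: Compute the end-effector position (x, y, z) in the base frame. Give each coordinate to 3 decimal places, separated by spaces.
0.837 8.917 1.402

after link 1: o_1 = (0.0000, 0.0000, 1.0000)
after link 2: o_2 = (3.5355, 3.5355, 4.0000)
after link 3: o_3 = (4.3120, 6.4333, 4.0000)
after link 4: o_4 = (0.8365, 8.9175, 1.4019)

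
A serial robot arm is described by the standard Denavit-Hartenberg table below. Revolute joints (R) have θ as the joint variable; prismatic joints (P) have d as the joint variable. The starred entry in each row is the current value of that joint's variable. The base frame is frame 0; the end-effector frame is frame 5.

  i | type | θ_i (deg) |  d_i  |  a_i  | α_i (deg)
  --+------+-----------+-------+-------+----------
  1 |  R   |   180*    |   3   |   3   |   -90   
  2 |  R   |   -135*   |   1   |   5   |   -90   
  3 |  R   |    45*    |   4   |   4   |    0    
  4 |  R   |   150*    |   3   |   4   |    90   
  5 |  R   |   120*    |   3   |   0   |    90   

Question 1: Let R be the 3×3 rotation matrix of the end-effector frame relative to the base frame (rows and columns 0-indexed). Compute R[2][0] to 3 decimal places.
End-effector x-axis (col 0 of R) = (-0.2709,0.1294,0.9539)
R[2][0] = 0.9539

0.954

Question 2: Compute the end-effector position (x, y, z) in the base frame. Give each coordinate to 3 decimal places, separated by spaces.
-5.695 3.691 10.204

after link 1: o_1 = (-3.0000, 0.0000, 3.0000)
after link 2: o_2 = (0.5355, -1.0000, 6.5355)
after link 3: o_3 = (-0.2929, 1.8284, 11.3640)
after link 4: o_4 = (-5.1463, 0.7932, 10.7532)
after link 5: o_5 = (-5.6953, 3.6909, 10.2042)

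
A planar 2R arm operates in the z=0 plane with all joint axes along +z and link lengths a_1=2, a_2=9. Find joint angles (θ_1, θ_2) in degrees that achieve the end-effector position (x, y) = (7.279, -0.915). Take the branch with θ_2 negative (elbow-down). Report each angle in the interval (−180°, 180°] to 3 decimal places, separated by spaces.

cos θ_2 = (53.8211−2²−9²)/(2·2·9) = -0.8661; θ_2 = -150.0064° (elbow-down)
β = atan2(-0.9150,7.2790) = -7.1647°; ψ = atan2(-4.4991,-5.7947) = -142.1737°
θ_1 = β − ψ = 135.0089°

135.009 -150.006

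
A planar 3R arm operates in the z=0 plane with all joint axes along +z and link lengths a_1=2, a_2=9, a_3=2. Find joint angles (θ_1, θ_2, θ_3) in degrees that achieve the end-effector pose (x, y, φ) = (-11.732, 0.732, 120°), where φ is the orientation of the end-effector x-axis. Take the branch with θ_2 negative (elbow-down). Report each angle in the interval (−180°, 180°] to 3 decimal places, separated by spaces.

wrist centre = target − a_3·(cos φ, sin φ) = (-10.7320, -1.0001)
cos θ_2 = (116.1759−2²−9²)/(2·2·9) = 0.8660; θ_2 = -30.0031° (elbow-down)
β = atan2(-1.0001,-10.7320) = -174.6763°; ψ = atan2(-4.5004,9.7940) = -24.6792°
θ_1 = β − ψ = -149.9971°
θ_3 = φ − θ_1 − θ_2 = -59.9998° (wrapped to (-180°,180°])

-149.997 -30.003 -60.000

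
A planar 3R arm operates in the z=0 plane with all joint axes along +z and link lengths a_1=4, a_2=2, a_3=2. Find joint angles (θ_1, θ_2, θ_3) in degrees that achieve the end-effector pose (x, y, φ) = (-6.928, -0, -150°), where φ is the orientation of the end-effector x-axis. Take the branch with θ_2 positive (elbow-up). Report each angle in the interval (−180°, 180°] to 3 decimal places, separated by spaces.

149.997 60.009 -0.006

wrist centre = target − a_3·(cos φ, sin φ) = (-5.1959, 1.0000)
cos θ_2 = (27.9979−4²−2²)/(2·4·2) = 0.4999; θ_2 = 60.0087° (elbow-up)
β = atan2(1.0000,-5.1959) = 169.1062°; ψ = atan2(1.7322,4.9997) = 19.1091°
θ_1 = β − ψ = 149.9971°
θ_3 = φ − θ_1 − θ_2 = -0.0058° (wrapped to (-180°,180°])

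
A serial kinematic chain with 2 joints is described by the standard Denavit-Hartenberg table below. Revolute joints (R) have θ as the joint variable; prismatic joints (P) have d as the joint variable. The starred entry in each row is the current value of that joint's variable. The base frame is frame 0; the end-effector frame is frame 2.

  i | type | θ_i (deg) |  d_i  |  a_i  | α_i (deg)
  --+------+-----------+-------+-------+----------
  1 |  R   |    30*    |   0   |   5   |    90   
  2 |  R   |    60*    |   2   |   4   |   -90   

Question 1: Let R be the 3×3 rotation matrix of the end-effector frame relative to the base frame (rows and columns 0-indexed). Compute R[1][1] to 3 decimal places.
0.866

End-effector y-axis (col 1 of R) = (-0.5000,0.8660,-0.0000)
R[1][1] = 0.8660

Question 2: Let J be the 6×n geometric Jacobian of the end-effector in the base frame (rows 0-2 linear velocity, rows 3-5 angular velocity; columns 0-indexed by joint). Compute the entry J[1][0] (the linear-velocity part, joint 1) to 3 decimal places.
7.062

axis z_0 = ẑ; lever o_n−o_0 = (7.0622,1.7679,3.4641)
cross product → J_v[:, 0] = (-1.7679,7.0622,0.0000)
J_ω[:, 0] = z_0
entry J[1][0] = 7.0622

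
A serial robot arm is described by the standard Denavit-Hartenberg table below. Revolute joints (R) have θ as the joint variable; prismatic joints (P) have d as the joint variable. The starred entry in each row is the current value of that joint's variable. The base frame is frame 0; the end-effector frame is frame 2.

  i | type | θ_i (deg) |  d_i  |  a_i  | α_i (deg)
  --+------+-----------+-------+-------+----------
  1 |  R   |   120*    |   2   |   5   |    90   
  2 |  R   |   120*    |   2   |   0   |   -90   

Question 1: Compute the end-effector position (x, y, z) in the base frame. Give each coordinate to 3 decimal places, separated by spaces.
after link 1: o_1 = (-2.5000, 4.3301, 2.0000)
after link 2: o_2 = (-0.7679, 5.3301, 2.0000)

-0.768 5.330 2.000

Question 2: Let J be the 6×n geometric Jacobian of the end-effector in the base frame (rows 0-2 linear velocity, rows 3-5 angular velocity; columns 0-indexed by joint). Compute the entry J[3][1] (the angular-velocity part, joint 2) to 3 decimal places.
0.866

axis z_1 = (0.8660,0.5000,0.0000); lever o_n−o_1 = (1.7321,1.0000,0.0000)
cross product → J_v[:, 1] = (-0.0000,0.0000,-0.0000)
J_ω[:, 1] = z_1
entry J[3][1] = 0.8660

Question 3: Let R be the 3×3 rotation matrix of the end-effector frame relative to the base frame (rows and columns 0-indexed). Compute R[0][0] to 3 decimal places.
0.250

End-effector x-axis (col 0 of R) = (0.2500,-0.4330,0.8660)
R[0][0] = 0.2500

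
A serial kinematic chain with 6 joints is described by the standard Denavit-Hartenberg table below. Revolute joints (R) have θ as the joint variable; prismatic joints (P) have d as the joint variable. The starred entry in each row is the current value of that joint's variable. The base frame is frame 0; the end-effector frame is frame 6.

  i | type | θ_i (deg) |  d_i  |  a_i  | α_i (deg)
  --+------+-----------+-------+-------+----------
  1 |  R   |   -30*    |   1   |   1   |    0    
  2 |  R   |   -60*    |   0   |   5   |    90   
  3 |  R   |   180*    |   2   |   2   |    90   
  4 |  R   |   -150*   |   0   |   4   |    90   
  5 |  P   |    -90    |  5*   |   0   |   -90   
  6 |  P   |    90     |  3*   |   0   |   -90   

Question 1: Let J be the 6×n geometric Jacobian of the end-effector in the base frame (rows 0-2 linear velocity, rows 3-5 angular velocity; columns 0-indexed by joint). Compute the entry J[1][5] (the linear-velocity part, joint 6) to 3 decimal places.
-0.866

prismatic axis z_5 = (0.5000,-0.8660,-0.0000)
J_v[:, 5] = z_5; J_ω[:, 5] = (0,0,0)
entry J[1][5] = -0.8660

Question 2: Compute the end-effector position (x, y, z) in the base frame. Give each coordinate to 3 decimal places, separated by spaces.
-1.964 -12.062 1.000

after link 1: o_1 = (0.8660, -0.5000, 1.0000)
after link 2: o_2 = (0.8660, -5.5000, 1.0000)
after link 3: o_3 = (-1.1340, -3.5000, 1.0000)
after link 4: o_4 = (0.8660, -6.9641, 1.0000)
after link 5: o_5 = (-3.4641, -9.4641, 1.0000)
after link 6: o_6 = (-1.9641, -12.0622, 1.0000)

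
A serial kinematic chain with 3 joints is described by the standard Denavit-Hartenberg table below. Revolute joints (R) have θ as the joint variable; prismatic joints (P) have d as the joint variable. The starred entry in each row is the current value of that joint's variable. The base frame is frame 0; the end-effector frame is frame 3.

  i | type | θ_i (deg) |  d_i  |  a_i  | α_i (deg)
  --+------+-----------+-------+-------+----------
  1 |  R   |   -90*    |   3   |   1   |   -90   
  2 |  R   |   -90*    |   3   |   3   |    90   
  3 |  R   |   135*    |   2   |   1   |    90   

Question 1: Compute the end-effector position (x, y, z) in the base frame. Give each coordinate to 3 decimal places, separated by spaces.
3.707 1.000 5.293

after link 1: o_1 = (0.0000, -1.0000, 3.0000)
after link 2: o_2 = (3.0000, -1.0000, 6.0000)
after link 3: o_3 = (3.7071, 1.0000, 5.2929)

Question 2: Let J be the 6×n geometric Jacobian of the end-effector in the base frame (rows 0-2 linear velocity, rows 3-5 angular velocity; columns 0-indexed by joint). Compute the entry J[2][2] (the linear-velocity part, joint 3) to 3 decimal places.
axis z_2 = (-0.0000,1.0000,0.0000); lever o_n−o_2 = (0.7071,2.0000,-0.7071)
cross product → J_v[:, 2] = (-0.7071,0.0000,-0.7071)
J_ω[:, 2] = z_2
entry J[2][2] = -0.7071

-0.707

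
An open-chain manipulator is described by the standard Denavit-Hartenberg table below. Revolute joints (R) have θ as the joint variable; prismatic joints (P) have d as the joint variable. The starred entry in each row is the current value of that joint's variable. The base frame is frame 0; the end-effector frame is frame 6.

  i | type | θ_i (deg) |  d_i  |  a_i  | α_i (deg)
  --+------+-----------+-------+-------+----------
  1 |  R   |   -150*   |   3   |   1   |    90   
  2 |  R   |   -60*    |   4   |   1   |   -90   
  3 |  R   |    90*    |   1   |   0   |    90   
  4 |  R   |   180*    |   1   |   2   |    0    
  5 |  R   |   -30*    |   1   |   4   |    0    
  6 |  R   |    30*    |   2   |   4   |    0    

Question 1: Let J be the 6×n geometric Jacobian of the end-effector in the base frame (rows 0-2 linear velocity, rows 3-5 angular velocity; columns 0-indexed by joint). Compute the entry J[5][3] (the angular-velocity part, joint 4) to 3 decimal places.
axis z_3 = (-0.4330,-0.2500,-0.8660); lever o_n−o_3 = (-7.9641,6.3301,-2.4641)
cross product → J_v[:, 3] = (6.0981,5.8301,-4.7321)
J_ω[:, 3] = z_3
entry J[5][3] = -0.8660

-0.866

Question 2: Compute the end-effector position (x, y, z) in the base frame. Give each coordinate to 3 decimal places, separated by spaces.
-12.013 8.611 0.170

after link 1: o_1 = (-0.8660, -0.5000, 3.0000)
after link 2: o_2 = (-3.2990, 2.7141, 2.1340)
after link 3: o_3 = (-4.0490, 2.2811, 2.6340)
after link 4: o_4 = (-5.4821, 3.7631, 1.7679)
after link 5: o_5 = (-9.1471, 5.6471, 1.9019)
after link 6: o_6 = (-12.0131, 8.6112, 0.1699)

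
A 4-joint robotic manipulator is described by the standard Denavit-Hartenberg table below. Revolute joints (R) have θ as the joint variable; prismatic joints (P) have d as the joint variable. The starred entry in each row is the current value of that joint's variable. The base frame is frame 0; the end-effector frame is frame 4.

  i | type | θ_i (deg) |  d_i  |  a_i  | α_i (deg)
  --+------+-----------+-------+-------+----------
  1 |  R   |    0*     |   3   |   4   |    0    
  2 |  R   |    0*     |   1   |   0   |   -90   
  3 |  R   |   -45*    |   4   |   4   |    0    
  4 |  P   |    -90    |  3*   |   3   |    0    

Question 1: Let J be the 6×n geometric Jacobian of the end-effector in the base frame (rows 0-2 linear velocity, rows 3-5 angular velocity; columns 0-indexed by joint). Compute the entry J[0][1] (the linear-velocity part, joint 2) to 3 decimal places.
-7.000

axis z_1 = (0.0000,0.0000,1.0000); lever o_n−o_1 = (0.7071,7.0000,5.9497)
cross product → J_v[:, 1] = (-7.0000,0.7071,0.0000)
J_ω[:, 1] = z_1
entry J[0][1] = -7.0000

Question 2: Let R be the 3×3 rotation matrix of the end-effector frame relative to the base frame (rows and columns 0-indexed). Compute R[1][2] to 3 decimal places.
End-effector z-axis (col 2 of R) = (0.0000,1.0000,0.0000)
R[1][2] = 1.0000

1.000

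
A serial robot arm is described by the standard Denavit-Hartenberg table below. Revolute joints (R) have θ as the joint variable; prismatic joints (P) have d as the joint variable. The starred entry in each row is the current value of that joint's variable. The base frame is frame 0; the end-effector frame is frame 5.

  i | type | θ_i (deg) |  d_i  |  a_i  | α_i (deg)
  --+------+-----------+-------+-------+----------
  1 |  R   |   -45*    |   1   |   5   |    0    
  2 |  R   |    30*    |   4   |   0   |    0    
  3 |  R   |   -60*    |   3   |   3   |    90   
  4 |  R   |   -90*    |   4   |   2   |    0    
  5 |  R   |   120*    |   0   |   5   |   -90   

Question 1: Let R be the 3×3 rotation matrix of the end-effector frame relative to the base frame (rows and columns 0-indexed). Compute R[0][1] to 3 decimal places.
End-effector y-axis (col 1 of R) = (0.9659,0.2588,-0.0000)
R[0][1] = 0.9659

0.966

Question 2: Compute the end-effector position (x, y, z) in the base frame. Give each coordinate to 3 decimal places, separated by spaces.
after link 1: o_1 = (3.5355, -3.5355, 1.0000)
after link 2: o_2 = (3.5355, -3.5355, 5.0000)
after link 3: o_3 = (4.3120, -6.4333, 8.0000)
after link 4: o_4 = (0.4483, -7.4686, 6.0000)
after link 5: o_5 = (1.5690, -11.6512, 8.5000)

1.569 -11.651 8.500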